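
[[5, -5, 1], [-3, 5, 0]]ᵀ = [[5, -3], [-5, 5], [1, 0]]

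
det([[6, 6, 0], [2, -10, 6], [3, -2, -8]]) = 756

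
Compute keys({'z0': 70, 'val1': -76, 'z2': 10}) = ['z0', 'val1', 'z2']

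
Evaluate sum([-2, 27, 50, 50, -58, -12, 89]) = 144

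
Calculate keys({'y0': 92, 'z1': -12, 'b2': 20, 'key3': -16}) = ['y0', 'z1', 'b2', 'key3']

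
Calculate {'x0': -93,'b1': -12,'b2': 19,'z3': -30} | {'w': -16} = {'x0': -93, 'b1': -12, 'b2': 19, 'z3': -30, 'w': -16}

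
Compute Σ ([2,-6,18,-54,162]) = 2 + -6 + 18 + -54 + 162
= 122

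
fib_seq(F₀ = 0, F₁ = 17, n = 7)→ [0, 17, 17, 34, 51, 85, 136]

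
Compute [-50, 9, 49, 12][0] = -50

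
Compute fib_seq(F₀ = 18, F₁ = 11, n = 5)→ F_2 = F_1 + F_0 = 29
F_3 = F_2 + F_1 = 40
F_4 = F_3 + F_2 = 69
= [18, 11, 29, 40, 69]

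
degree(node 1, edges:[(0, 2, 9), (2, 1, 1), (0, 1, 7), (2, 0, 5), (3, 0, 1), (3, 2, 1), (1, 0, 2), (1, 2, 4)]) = incident: (2,1), (0,1), (1,0), (1,2)
= 4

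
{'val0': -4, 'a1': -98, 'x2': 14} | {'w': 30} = {'val0': -4, 'a1': -98, 'x2': 14, 'w': 30}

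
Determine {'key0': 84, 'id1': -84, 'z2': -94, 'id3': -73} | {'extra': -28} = {'key0': 84, 'id1': -84, 'z2': -94, 'id3': -73, 'extra': -28}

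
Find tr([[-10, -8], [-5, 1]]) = -9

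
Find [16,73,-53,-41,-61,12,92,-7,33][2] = -53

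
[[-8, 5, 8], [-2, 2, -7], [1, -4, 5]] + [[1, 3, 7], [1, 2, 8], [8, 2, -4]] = [[-7, 8, 15], [-1, 4, 1], [9, -2, 1]]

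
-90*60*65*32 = -11232000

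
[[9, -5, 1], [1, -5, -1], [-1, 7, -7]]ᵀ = [[9, 1, -1], [-5, -5, 7], [1, -1, -7]]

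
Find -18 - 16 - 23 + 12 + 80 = 35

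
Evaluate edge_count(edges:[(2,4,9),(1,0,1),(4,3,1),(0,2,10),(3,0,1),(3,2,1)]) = 6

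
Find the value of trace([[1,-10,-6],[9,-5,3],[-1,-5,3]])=diagonal: 1 + (-5) + 3
= -1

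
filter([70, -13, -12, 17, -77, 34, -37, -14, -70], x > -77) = keep x where x > -77: 70✓, -13✓, -12✓, 17✓, -77✗, 34✓, -37✓, -14✓, -70✓
= [70, -13, -12, 17, 34, -37, -14, -70]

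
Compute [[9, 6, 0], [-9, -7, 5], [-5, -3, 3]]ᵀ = [[9, -9, -5], [6, -7, -3], [0, 5, 3]]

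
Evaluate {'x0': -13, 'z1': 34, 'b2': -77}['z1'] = 34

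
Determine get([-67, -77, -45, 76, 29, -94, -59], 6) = -59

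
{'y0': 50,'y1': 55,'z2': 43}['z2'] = 43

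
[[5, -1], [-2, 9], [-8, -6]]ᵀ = [[5, -2, -8], [-1, 9, -6]]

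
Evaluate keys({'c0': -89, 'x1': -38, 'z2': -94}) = ['c0', 'x1', 'z2']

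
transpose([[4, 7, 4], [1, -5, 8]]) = [[4, 1], [7, -5], [4, 8]]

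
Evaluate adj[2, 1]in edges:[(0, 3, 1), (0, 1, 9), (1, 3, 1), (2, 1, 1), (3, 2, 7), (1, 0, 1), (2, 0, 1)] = 1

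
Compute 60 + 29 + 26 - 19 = 96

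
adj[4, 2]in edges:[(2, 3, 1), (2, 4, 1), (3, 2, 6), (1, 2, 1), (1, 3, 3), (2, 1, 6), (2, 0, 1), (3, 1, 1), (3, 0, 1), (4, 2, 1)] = 1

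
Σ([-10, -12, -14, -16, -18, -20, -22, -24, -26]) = -162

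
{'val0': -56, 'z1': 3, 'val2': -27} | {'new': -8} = {'val0': -56, 'z1': 3, 'val2': -27, 'new': -8}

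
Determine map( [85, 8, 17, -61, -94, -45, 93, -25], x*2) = [170, 16, 34, -122, -188, -90, 186, -50]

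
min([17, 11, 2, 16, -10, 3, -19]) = -19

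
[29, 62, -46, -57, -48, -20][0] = 29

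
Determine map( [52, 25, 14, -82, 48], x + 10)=[62, 35, 24, -72, 58]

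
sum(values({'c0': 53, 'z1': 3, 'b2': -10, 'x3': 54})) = 100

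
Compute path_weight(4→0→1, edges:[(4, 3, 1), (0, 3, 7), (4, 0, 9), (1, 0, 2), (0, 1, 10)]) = 19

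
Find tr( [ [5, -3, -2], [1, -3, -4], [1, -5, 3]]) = 5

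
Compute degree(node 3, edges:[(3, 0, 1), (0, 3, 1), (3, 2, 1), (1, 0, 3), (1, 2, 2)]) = 3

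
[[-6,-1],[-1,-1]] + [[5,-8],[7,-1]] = [[-1, -9], [6, -2]]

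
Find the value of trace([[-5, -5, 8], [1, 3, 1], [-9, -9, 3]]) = 1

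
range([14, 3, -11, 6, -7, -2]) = 25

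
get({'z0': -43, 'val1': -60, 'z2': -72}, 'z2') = -72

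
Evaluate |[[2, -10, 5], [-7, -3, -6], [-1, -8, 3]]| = (1)*(2)*det([[-3, -6], [-8, 3]]) + (-1)*(-10)*det([[-7, -6], [-1, 3]]) + (1)*(5)*det([[-7, -3], [-1, -8]])
= -114 + -270 + 265
= -119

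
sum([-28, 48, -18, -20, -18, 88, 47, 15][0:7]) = 99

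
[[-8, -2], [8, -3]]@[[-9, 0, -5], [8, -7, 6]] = [[56, 14, 28], [-96, 21, -58]]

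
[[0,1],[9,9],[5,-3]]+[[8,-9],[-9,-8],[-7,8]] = [[8, -8], [0, 1], [-2, 5]]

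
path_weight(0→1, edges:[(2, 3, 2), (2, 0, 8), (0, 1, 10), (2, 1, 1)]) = w(0→1)=10
= 10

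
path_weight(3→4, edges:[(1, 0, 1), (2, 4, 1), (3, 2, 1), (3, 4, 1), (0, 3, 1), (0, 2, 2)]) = 1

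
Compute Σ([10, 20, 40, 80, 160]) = 10 + 20 + 40 + 80 + 160
= 310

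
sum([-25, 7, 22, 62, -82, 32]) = 16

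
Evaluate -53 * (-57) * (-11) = -33231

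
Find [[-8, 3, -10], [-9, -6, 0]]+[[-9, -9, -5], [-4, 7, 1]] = [[-17, -6, -15], [-13, 1, 1]]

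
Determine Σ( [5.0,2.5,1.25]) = 5.0 + 2.5 + 1.25
= 8.75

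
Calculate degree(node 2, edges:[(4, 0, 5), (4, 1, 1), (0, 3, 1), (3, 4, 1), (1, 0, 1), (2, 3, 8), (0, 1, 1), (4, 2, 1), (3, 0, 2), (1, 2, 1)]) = incident: (2,3), (4,2), (1,2)
= 3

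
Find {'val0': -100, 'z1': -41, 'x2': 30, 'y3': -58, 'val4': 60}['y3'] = -58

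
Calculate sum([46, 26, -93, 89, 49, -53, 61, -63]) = 46 + 26 + (-93) + 89 + 49 + (-53) + 61 + (-63)
= 62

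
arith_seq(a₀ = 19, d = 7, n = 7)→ a_0 = 19 + 0*7 = 19
a_1 = 19 + 1*7 = 26
a_2 = 19 + 2*7 = 33
...
= [19, 26, 33, 40, 47, 54, 61]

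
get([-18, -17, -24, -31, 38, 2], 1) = -17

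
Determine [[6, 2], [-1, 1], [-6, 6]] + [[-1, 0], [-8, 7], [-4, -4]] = [[5, 2], [-9, 8], [-10, 2]]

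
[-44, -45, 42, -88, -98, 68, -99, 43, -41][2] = 42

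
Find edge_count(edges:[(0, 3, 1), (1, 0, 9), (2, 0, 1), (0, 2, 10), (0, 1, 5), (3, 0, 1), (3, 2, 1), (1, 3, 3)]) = 8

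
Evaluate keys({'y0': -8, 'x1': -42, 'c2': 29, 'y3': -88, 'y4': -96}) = ['y0', 'x1', 'c2', 'y3', 'y4']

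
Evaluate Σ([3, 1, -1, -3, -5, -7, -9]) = 3 + 1 + (-1) + (-3) + (-5) + (-7) + (-9)
= -21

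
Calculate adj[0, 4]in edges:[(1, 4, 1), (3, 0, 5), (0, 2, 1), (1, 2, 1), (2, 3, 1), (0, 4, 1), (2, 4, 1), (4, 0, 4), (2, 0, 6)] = 1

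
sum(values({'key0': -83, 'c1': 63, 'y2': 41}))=21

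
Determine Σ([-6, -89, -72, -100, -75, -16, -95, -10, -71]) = -534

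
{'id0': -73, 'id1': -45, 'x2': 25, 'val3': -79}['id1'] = -45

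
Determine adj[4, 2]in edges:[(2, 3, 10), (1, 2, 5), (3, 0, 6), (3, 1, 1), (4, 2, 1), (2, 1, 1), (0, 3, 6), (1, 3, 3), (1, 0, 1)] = 1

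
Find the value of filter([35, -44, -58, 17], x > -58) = [35, -44, 17]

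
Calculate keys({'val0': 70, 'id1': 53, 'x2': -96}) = ['val0', 'id1', 'x2']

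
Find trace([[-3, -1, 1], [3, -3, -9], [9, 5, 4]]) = diagonal: (-3) + (-3) + 4
= -2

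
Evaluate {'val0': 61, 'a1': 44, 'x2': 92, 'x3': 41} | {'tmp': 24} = {'val0': 61, 'a1': 44, 'x2': 92, 'x3': 41, 'tmp': 24}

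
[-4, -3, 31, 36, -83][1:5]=[-3, 31, 36, -83]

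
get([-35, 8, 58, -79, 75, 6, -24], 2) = 58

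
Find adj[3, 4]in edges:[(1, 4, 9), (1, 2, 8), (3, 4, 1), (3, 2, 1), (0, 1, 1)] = 1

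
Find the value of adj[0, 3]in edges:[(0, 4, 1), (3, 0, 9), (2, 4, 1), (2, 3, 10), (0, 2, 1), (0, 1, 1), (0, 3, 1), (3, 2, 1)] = 1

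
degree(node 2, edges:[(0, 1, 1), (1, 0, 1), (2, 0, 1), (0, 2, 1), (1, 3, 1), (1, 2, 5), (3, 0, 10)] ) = incident: (2,0), (0,2), (1,2)
= 3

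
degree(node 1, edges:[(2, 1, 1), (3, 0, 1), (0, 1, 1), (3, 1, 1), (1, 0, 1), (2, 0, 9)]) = 4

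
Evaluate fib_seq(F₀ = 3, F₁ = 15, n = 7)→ F_2 = F_1 + F_0 = 18
F_3 = F_2 + F_1 = 33
F_4 = F_3 + F_2 = 51
...
= [3, 15, 18, 33, 51, 84, 135]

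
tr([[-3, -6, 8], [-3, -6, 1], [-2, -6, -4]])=diagonal: (-3) + (-6) + (-4)
= -13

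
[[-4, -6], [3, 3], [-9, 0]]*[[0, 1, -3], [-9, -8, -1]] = C[0][0] = (-4)*(0) + (-6)*(-9) = 54
C[0][1] = (-4)*(1) + (-6)*(-8) = 44
C[0][2] = (-4)*(-3) + (-6)*(-1) = 18
C[1][0] = (3)*(0) + (3)*(-9) = -27
C[1][1] = (3)*(1) + (3)*(-8) = -21
C[1][2] = (3)*(-3) + (3)*(-1) = -12
... (3 more cells)
= [[54, 44, 18], [-27, -21, -12], [0, -9, 27]]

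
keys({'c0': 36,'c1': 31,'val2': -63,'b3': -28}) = ['c0', 'c1', 'val2', 'b3']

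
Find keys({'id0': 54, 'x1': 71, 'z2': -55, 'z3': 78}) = ['id0', 'x1', 'z2', 'z3']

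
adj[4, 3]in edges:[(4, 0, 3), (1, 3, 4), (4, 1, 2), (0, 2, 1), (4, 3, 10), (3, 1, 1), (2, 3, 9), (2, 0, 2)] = 10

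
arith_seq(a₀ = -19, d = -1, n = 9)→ [-19, -20, -21, -22, -23, -24, -25, -26, -27]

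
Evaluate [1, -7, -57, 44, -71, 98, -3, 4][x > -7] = keep x where x > -7: 1✓, -7✗, -57✗, 44✓, -71✗, 98✓, -3✓, 4✓
= [1, 44, 98, -3, 4]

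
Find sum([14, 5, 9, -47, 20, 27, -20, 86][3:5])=slice → [-47, 20]
(-47) + 20
= -27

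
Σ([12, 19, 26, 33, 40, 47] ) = 177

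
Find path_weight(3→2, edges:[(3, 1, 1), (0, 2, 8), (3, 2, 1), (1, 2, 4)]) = 1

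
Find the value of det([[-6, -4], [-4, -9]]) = (-6)*(-9) - (-4)*(-4)
= 38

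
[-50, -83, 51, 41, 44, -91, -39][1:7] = [-83, 51, 41, 44, -91, -39]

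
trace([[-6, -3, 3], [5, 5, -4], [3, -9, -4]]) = diagonal: (-6) + 5 + (-4)
= -5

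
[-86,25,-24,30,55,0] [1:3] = [25, -24]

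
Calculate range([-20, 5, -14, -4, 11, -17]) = 31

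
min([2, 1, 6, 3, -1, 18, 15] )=-1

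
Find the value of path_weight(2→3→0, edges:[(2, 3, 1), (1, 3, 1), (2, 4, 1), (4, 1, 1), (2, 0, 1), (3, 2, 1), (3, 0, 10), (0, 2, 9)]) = w(2→3)=1 + w(3→0)=10
= 11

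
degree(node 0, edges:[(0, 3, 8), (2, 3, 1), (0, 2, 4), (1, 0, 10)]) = 3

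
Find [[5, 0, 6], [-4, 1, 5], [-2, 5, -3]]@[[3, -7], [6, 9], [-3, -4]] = C[0][0] = (5)*(3) + (0)*(6) + (6)*(-3) = -3
C[0][1] = (5)*(-7) + (0)*(9) + (6)*(-4) = -59
C[1][0] = (-4)*(3) + (1)*(6) + (5)*(-3) = -21
C[1][1] = (-4)*(-7) + (1)*(9) + (5)*(-4) = 17
C[2][0] = (-2)*(3) + (5)*(6) + (-3)*(-3) = 33
C[2][1] = (-2)*(-7) + (5)*(9) + (-3)*(-4) = 71
= [[-3, -59], [-21, 17], [33, 71]]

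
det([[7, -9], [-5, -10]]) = -115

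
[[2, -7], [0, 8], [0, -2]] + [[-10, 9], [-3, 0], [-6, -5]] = [[-8, 2], [-3, 8], [-6, -7]]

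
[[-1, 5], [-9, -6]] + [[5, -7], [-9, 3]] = [[4, -2], [-18, -3]]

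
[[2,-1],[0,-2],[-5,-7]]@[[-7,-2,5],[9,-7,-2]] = C[0][0] = (2)*(-7) + (-1)*(9) = -23
C[0][1] = (2)*(-2) + (-1)*(-7) = 3
C[0][2] = (2)*(5) + (-1)*(-2) = 12
C[1][0] = (0)*(-7) + (-2)*(9) = -18
C[1][1] = (0)*(-2) + (-2)*(-7) = 14
C[1][2] = (0)*(5) + (-2)*(-2) = 4
... (3 more cells)
= [[-23, 3, 12], [-18, 14, 4], [-28, 59, -11]]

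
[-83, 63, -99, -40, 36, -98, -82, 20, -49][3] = -40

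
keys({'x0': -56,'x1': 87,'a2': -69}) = ['x0', 'x1', 'a2']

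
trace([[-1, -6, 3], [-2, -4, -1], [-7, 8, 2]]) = diagonal: (-1) + (-4) + 2
= -3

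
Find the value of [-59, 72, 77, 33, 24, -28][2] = 77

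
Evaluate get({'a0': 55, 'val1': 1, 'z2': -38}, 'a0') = 55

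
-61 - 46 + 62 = -45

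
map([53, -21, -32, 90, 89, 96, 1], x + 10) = [63, -11, -22, 100, 99, 106, 11]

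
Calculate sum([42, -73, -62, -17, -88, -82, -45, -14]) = -339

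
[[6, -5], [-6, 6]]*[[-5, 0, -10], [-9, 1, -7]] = C[0][0] = (6)*(-5) + (-5)*(-9) = 15
C[0][1] = (6)*(0) + (-5)*(1) = -5
C[0][2] = (6)*(-10) + (-5)*(-7) = -25
C[1][0] = (-6)*(-5) + (6)*(-9) = -24
C[1][1] = (-6)*(0) + (6)*(1) = 6
C[1][2] = (-6)*(-10) + (6)*(-7) = 18
= [[15, -5, -25], [-24, 6, 18]]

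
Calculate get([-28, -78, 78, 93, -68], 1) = -78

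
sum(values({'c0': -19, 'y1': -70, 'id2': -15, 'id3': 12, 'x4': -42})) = -134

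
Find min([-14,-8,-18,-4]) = -18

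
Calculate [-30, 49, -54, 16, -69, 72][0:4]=[-30, 49, -54, 16]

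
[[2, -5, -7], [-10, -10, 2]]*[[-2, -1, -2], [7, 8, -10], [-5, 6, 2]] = C[0][0] = (2)*(-2) + (-5)*(7) + (-7)*(-5) = -4
C[0][1] = (2)*(-1) + (-5)*(8) + (-7)*(6) = -84
C[0][2] = (2)*(-2) + (-5)*(-10) + (-7)*(2) = 32
C[1][0] = (-10)*(-2) + (-10)*(7) + (2)*(-5) = -60
C[1][1] = (-10)*(-1) + (-10)*(8) + (2)*(6) = -58
C[1][2] = (-10)*(-2) + (-10)*(-10) + (2)*(2) = 124
= [[-4, -84, 32], [-60, -58, 124]]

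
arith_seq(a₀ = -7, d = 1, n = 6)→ a_0 = -7 + 0*1 = -7
a_1 = -7 + 1*1 = -6
a_2 = -7 + 2*1 = -5
...
= [-7, -6, -5, -4, -3, -2]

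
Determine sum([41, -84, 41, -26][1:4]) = slice → [-84, 41, -26]
(-84) + 41 + (-26)
= -69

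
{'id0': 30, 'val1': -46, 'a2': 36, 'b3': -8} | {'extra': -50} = {'id0': 30, 'val1': -46, 'a2': 36, 'b3': -8, 'extra': -50}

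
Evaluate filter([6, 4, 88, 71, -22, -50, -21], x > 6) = [88, 71]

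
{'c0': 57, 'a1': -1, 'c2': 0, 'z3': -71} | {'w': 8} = {'c0': 57, 'a1': -1, 'c2': 0, 'z3': -71, 'w': 8}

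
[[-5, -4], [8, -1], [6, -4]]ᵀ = [[-5, 8, 6], [-4, -1, -4]]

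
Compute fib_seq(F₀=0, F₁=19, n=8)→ F_2 = F_1 + F_0 = 19
F_3 = F_2 + F_1 = 38
F_4 = F_3 + F_2 = 57
...
= [0, 19, 19, 38, 57, 95, 152, 247]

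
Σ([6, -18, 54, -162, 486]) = 6 + -18 + 54 + -162 + 486
= 366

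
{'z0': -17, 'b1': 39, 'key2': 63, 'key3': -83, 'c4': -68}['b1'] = 39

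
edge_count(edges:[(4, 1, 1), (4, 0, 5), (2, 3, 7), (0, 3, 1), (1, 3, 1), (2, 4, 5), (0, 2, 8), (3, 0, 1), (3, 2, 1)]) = 9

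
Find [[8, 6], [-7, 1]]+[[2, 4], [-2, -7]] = [[10, 10], [-9, -6]]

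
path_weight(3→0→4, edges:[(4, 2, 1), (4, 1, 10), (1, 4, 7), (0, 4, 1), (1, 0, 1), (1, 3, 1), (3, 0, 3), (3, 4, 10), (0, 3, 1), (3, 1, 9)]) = 4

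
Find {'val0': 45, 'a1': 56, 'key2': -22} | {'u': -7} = {'val0': 45, 'a1': 56, 'key2': -22, 'u': -7}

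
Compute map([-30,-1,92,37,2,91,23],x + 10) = -30+10=-20, -1+10=9, 92+10=102, 37+10=47, 2+10=12, 91+10=101, 23+10=33
= [-20, 9, 102, 47, 12, 101, 33]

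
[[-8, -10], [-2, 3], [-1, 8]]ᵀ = [[-8, -2, -1], [-10, 3, 8]]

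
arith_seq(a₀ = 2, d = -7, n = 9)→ [2, -5, -12, -19, -26, -33, -40, -47, -54]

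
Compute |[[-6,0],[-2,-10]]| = (-6)*(-10) - (0)*(-2)
= 60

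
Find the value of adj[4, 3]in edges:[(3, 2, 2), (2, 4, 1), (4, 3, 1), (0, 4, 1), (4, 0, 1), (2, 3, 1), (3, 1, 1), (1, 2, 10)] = 1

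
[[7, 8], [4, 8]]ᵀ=[[7, 4], [8, 8]]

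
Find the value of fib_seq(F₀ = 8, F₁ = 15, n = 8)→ F_2 = F_1 + F_0 = 23
F_3 = F_2 + F_1 = 38
F_4 = F_3 + F_2 = 61
...
= [8, 15, 23, 38, 61, 99, 160, 259]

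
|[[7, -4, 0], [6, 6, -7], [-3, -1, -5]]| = -463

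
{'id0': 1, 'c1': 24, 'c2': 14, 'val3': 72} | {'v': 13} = {'id0': 1, 'c1': 24, 'c2': 14, 'val3': 72, 'v': 13}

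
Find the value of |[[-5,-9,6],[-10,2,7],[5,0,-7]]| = 325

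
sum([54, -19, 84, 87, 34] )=240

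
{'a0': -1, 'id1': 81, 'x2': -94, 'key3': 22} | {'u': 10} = {'a0': -1, 'id1': 81, 'x2': -94, 'key3': 22, 'u': 10}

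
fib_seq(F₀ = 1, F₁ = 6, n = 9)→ [1, 6, 7, 13, 20, 33, 53, 86, 139]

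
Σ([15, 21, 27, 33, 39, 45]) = 15 + 21 + 27 + 33 + 39 + 45
= 180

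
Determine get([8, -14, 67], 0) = 8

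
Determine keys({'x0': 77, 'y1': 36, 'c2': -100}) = ['x0', 'y1', 'c2']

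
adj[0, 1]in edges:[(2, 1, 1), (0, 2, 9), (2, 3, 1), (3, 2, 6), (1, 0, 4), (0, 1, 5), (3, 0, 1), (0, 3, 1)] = 5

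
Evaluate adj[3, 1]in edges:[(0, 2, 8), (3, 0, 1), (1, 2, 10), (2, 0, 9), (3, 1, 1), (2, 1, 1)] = 1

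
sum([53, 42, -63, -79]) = -47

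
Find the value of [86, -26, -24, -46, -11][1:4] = [-26, -24, -46]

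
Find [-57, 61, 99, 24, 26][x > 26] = [61, 99]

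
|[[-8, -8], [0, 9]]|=-72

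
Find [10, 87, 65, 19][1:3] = [87, 65]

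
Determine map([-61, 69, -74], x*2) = [-122, 138, -148]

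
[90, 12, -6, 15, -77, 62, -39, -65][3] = 15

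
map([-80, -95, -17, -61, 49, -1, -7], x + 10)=[-70, -85, -7, -51, 59, 9, 3]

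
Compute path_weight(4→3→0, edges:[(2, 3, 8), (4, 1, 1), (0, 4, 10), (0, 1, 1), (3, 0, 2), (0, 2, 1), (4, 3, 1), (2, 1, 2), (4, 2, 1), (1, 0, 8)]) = w(4→3)=1 + w(3→0)=2
= 3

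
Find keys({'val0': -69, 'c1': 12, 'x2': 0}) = ['val0', 'c1', 'x2']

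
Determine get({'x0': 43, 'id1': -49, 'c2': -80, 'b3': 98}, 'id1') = -49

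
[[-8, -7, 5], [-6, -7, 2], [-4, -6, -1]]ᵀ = [[-8, -6, -4], [-7, -7, -6], [5, 2, -1]]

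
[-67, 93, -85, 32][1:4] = [93, -85, 32]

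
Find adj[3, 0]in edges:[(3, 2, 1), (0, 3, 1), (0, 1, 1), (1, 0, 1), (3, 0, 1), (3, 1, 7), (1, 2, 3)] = 1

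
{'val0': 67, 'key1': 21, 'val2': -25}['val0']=67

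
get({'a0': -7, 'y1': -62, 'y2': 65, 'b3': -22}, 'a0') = -7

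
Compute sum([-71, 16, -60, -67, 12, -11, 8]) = (-71) + 16 + (-60) + (-67) + 12 + (-11) + 8
= -173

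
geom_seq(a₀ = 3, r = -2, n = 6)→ a_0 = 3*(-2)^0 = 3
a_1 = 3*(-2)^1 = -6
a_2 = 3*(-2)^2 = 12
...
= [3, -6, 12, -24, 48, -96]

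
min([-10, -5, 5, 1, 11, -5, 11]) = -10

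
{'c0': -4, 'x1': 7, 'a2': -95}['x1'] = 7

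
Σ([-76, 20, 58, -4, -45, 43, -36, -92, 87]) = (-76) + 20 + 58 + (-4) + (-45) + 43 + (-36) + (-92) + 87
= -45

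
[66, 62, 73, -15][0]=66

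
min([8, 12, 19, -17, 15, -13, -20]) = -20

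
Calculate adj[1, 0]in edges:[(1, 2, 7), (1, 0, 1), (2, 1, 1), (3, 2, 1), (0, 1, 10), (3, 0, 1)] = 1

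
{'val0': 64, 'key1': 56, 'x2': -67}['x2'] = -67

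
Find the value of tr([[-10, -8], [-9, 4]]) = diagonal: (-10) + 4
= -6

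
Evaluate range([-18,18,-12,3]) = 36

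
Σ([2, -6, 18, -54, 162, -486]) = 2 + -6 + 18 + -54 + 162 + -486
= -364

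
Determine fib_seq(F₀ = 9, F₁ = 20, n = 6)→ F_2 = F_1 + F_0 = 29
F_3 = F_2 + F_1 = 49
F_4 = F_3 + F_2 = 78
...
= [9, 20, 29, 49, 78, 127]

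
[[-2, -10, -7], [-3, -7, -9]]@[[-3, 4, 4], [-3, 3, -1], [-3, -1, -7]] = [[57, -31, 51], [57, -24, 58]]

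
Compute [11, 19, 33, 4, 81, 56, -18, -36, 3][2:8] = [33, 4, 81, 56, -18, -36]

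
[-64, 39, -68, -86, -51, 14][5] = 14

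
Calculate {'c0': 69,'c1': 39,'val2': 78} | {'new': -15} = {'c0': 69, 'c1': 39, 'val2': 78, 'new': -15}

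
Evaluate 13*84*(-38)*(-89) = 3693144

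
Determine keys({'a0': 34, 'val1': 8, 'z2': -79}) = ['a0', 'val1', 'z2']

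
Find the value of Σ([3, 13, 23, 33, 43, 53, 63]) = 3 + 13 + 23 + 33 + 43 + 53 + 63
= 231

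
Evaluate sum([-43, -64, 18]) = (-43) + (-64) + 18
= -89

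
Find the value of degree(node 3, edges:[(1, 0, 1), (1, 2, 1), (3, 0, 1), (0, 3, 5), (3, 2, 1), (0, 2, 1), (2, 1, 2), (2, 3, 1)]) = incident: (3,0), (0,3), (3,2), (2,3)
= 4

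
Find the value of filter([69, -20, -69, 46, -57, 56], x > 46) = keep x where x > 46: 69✓, -20✗, -69✗, 46✗, -57✗, 56✓
= [69, 56]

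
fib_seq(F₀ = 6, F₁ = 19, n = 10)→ F_2 = F_1 + F_0 = 25
F_3 = F_2 + F_1 = 44
F_4 = F_3 + F_2 = 69
...
= [6, 19, 25, 44, 69, 113, 182, 295, 477, 772]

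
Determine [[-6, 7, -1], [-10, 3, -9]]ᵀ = [[-6, -10], [7, 3], [-1, -9]]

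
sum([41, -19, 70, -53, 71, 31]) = 141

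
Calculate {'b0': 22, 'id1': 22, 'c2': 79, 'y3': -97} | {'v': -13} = {'b0': 22, 'id1': 22, 'c2': 79, 'y3': -97, 'v': -13}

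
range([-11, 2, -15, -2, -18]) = 20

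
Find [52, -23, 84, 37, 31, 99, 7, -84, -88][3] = 37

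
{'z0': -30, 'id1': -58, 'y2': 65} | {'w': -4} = {'z0': -30, 'id1': -58, 'y2': 65, 'w': -4}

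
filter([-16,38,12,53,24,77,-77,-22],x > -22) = [-16, 38, 12, 53, 24, 77]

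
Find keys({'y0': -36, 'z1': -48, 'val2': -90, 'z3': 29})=['y0', 'z1', 'val2', 'z3']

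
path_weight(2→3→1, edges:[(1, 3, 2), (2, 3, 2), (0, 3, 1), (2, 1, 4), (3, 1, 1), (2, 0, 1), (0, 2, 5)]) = 3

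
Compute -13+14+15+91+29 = 136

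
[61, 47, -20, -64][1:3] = [47, -20]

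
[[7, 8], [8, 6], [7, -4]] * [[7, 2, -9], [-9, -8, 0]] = C[0][0] = (7)*(7) + (8)*(-9) = -23
C[0][1] = (7)*(2) + (8)*(-8) = -50
C[0][2] = (7)*(-9) + (8)*(0) = -63
C[1][0] = (8)*(7) + (6)*(-9) = 2
C[1][1] = (8)*(2) + (6)*(-8) = -32
C[1][2] = (8)*(-9) + (6)*(0) = -72
... (3 more cells)
= [[-23, -50, -63], [2, -32, -72], [85, 46, -63]]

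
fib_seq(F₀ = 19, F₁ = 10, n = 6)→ F_2 = F_1 + F_0 = 29
F_3 = F_2 + F_1 = 39
F_4 = F_3 + F_2 = 68
...
= [19, 10, 29, 39, 68, 107]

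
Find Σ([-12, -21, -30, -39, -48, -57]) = -207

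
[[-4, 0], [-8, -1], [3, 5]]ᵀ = [[-4, -8, 3], [0, -1, 5]]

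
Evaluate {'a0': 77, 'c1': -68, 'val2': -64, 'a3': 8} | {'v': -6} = {'a0': 77, 'c1': -68, 'val2': -64, 'a3': 8, 'v': -6}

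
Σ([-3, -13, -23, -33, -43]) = -115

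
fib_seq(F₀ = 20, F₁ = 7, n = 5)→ [20, 7, 27, 34, 61]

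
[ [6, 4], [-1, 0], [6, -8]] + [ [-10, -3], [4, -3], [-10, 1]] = [[-4, 1], [3, -3], [-4, -7]]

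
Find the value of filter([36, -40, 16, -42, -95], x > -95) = keep x where x > -95: 36✓, -40✓, 16✓, -42✓, -95✗
= [36, -40, 16, -42]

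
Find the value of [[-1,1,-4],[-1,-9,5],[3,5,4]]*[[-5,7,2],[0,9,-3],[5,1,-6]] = C[0][0] = (-1)*(-5) + (1)*(0) + (-4)*(5) = -15
C[0][1] = (-1)*(7) + (1)*(9) + (-4)*(1) = -2
C[0][2] = (-1)*(2) + (1)*(-3) + (-4)*(-6) = 19
C[1][0] = (-1)*(-5) + (-9)*(0) + (5)*(5) = 30
C[1][1] = (-1)*(7) + (-9)*(9) + (5)*(1) = -83
C[1][2] = (-1)*(2) + (-9)*(-3) + (5)*(-6) = -5
... (3 more cells)
= [[-15, -2, 19], [30, -83, -5], [5, 70, -33]]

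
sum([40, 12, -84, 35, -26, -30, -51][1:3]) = slice → [12, -84]
12 + (-84)
= -72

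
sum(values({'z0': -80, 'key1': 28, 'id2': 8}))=-44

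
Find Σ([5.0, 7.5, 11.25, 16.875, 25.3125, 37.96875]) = 103.90625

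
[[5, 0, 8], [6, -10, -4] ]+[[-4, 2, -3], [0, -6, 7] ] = [[1, 2, 5], [6, -16, 3]]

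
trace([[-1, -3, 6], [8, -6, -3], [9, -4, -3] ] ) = diagonal: (-1) + (-6) + (-3)
= -10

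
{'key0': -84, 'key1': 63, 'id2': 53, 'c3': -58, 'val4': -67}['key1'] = 63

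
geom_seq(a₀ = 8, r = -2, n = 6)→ a_0 = 8*(-2)^0 = 8
a_1 = 8*(-2)^1 = -16
a_2 = 8*(-2)^2 = 32
...
= [8, -16, 32, -64, 128, -256]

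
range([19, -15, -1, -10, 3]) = 34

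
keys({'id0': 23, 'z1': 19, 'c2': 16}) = ['id0', 'z1', 'c2']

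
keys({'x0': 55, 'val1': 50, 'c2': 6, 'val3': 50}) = ['x0', 'val1', 'c2', 'val3']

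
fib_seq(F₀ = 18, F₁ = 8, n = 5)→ [18, 8, 26, 34, 60]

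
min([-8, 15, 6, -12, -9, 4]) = -12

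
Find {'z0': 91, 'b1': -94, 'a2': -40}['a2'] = -40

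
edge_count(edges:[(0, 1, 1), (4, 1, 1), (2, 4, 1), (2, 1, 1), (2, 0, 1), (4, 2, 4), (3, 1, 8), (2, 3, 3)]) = 8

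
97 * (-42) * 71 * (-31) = 8966874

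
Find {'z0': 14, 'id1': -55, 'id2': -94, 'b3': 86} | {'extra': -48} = {'z0': 14, 'id1': -55, 'id2': -94, 'b3': 86, 'extra': -48}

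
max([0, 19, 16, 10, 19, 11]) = 19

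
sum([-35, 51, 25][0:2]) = slice → [-35, 51]
(-35) + 51
= 16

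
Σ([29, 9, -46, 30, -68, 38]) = -8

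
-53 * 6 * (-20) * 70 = 445200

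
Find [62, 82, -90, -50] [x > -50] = keep x where x > -50: 62✓, 82✓, -90✗, -50✗
= [62, 82]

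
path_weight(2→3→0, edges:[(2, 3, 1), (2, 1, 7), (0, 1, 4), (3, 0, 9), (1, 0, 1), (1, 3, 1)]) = w(2→3)=1 + w(3→0)=9
= 10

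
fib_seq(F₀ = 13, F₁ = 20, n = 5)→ F_2 = F_1 + F_0 = 33
F_3 = F_2 + F_1 = 53
F_4 = F_3 + F_2 = 86
= [13, 20, 33, 53, 86]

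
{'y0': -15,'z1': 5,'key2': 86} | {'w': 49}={'y0': -15, 'z1': 5, 'key2': 86, 'w': 49}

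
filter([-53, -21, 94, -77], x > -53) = [-21, 94]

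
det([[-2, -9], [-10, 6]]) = -102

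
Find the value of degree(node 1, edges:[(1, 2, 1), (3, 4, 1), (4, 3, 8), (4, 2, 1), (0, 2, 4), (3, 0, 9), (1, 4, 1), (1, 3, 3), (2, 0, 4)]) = 3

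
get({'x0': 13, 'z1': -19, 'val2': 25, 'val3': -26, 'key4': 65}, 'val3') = -26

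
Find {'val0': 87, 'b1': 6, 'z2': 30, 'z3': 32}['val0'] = 87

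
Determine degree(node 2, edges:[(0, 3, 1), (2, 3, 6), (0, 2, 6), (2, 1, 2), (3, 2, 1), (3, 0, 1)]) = incident: (2,3), (0,2), (2,1), (3,2)
= 4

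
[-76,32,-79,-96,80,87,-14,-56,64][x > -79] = keep x where x > -79: -76✓, 32✓, -79✗, -96✗, 80✓, 87✓, -14✓, -56✓, 64✓
= [-76, 32, 80, 87, -14, -56, 64]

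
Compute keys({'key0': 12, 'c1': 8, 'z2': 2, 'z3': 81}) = ['key0', 'c1', 'z2', 'z3']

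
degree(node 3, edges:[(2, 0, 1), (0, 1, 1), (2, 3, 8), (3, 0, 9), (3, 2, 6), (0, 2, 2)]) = incident: (2,3), (3,0), (3,2)
= 3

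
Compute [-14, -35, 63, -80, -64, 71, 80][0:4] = [-14, -35, 63, -80]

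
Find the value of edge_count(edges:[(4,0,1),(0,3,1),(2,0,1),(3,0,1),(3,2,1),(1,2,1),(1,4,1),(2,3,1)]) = 8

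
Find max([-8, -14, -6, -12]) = -6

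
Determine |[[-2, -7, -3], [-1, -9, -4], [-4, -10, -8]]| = -42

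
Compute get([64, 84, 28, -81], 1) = 84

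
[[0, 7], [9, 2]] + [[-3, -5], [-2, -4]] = [[-3, 2], [7, -2]]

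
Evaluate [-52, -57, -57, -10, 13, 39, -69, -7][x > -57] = [-52, -10, 13, 39, -7]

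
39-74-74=-109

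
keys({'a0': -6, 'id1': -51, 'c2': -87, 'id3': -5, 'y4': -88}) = ['a0', 'id1', 'c2', 'id3', 'y4']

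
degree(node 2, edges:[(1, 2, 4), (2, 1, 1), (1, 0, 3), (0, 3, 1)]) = incident: (1,2), (2,1)
= 2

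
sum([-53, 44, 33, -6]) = 18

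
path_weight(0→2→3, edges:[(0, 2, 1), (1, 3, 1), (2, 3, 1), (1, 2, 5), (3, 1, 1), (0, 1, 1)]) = w(0→2)=1 + w(2→3)=1
= 2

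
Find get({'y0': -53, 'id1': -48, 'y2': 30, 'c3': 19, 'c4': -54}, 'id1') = -48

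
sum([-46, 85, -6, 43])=76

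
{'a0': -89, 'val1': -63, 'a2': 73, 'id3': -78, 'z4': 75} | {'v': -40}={'a0': -89, 'val1': -63, 'a2': 73, 'id3': -78, 'z4': 75, 'v': -40}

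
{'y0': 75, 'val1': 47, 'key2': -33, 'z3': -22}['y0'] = 75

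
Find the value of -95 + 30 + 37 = -28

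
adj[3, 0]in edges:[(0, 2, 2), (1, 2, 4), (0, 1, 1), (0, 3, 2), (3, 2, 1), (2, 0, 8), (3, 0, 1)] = 1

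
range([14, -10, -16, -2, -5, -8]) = 30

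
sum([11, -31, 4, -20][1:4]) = -47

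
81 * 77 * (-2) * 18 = -224532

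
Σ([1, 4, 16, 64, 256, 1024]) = 1 + 4 + 16 + 64 + 256 + 1024
= 1365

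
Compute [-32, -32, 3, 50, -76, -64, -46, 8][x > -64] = keep x where x > -64: -32✓, -32✓, 3✓, 50✓, -76✗, -64✗, -46✓, 8✓
= [-32, -32, 3, 50, -46, 8]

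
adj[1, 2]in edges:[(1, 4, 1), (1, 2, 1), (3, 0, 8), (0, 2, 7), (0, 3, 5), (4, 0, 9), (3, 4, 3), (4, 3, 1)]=1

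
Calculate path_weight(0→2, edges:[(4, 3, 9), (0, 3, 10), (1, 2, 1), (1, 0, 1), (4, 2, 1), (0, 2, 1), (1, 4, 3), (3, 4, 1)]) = 1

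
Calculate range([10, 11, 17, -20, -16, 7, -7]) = 37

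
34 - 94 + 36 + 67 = 43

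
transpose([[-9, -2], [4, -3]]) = [[-9, 4], [-2, -3]]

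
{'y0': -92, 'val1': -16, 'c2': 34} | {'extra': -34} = {'y0': -92, 'val1': -16, 'c2': 34, 'extra': -34}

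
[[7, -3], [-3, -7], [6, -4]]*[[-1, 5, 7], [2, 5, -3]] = C[0][0] = (7)*(-1) + (-3)*(2) = -13
C[0][1] = (7)*(5) + (-3)*(5) = 20
C[0][2] = (7)*(7) + (-3)*(-3) = 58
C[1][0] = (-3)*(-1) + (-7)*(2) = -11
C[1][1] = (-3)*(5) + (-7)*(5) = -50
C[1][2] = (-3)*(7) + (-7)*(-3) = 0
... (3 more cells)
= [[-13, 20, 58], [-11, -50, 0], [-14, 10, 54]]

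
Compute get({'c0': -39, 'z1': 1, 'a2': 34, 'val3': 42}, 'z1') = 1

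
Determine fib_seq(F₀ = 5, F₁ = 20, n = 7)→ F_2 = F_1 + F_0 = 25
F_3 = F_2 + F_1 = 45
F_4 = F_3 + F_2 = 70
...
= [5, 20, 25, 45, 70, 115, 185]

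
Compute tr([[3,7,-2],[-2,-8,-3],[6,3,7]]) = diagonal: 3 + (-8) + 7
= 2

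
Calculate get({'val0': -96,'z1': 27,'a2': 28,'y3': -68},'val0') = -96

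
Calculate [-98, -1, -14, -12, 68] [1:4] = [-1, -14, -12]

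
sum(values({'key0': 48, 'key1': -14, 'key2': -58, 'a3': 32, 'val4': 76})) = 48 + (-14) + (-58) + 32 + 76
= 84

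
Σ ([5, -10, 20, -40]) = 5 + -10 + 20 + -40
= -25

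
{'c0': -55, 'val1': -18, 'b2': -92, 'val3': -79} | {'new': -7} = {'c0': -55, 'val1': -18, 'b2': -92, 'val3': -79, 'new': -7}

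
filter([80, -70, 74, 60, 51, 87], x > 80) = [87]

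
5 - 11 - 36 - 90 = -132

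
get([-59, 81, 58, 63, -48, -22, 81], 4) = -48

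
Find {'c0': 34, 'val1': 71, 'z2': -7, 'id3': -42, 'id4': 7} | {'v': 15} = {'c0': 34, 'val1': 71, 'z2': -7, 'id3': -42, 'id4': 7, 'v': 15}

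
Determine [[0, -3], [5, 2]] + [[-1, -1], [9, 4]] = [[-1, -4], [14, 6]]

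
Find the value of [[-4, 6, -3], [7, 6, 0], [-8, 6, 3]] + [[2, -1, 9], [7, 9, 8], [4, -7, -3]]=[[-2, 5, 6], [14, 15, 8], [-4, -1, 0]]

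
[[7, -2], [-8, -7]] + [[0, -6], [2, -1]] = [[7, -8], [-6, -8]]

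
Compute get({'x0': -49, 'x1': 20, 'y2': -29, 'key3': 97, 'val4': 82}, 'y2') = -29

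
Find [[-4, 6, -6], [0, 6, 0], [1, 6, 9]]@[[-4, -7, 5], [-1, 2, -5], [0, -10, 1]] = [[10, 100, -56], [-6, 12, -30], [-10, -85, -16]]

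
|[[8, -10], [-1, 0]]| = (8)*(0) - (-10)*(-1)
= -10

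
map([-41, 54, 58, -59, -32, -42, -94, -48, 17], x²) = (-41)²=1681, (54)²=2916, (58)²=3364, (-59)²=3481, (-32)²=1024, (-42)²=1764, (-94)²=8836, (-48)²=2304, (17)²=289
= [1681, 2916, 3364, 3481, 1024, 1764, 8836, 2304, 289]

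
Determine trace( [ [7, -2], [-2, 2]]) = 9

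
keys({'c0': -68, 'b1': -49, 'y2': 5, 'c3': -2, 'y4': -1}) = ['c0', 'b1', 'y2', 'c3', 'y4']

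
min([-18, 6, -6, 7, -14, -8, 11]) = -18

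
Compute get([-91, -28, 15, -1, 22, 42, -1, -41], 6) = -1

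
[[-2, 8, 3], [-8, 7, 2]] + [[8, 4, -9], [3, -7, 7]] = [[6, 12, -6], [-5, 0, 9]]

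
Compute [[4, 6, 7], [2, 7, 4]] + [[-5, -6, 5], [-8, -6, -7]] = [[-1, 0, 12], [-6, 1, -3]]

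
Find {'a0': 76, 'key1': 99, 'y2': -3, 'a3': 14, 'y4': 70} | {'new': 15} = {'a0': 76, 'key1': 99, 'y2': -3, 'a3': 14, 'y4': 70, 'new': 15}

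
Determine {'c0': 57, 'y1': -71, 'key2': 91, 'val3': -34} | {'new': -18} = {'c0': 57, 'y1': -71, 'key2': 91, 'val3': -34, 'new': -18}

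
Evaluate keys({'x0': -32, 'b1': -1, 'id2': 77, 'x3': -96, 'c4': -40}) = ['x0', 'b1', 'id2', 'x3', 'c4']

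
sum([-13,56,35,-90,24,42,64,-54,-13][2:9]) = 8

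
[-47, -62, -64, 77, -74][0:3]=[-47, -62, -64]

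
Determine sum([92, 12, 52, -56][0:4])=slice → [92, 12, 52, -56]
92 + 12 + 52 + (-56)
= 100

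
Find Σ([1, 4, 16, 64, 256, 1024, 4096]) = 1 + 4 + 16 + 64 + 256 + 1024 + 4096
= 5461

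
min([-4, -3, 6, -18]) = -18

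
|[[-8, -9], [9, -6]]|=129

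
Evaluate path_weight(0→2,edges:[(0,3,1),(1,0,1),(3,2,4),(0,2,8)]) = w(0→2)=8
= 8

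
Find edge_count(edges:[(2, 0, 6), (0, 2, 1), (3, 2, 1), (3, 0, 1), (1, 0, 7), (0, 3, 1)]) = 6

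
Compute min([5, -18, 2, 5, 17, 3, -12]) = -18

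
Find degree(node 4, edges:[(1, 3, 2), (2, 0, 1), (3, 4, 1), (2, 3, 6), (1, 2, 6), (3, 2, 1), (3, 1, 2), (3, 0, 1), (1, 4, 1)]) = incident: (3,4), (1,4)
= 2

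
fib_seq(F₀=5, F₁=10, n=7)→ [5, 10, 15, 25, 40, 65, 105]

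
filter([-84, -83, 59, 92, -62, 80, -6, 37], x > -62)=keep x where x > -62: -84✗, -83✗, 59✓, 92✓, -62✗, 80✓, -6✓, 37✓
= [59, 92, 80, -6, 37]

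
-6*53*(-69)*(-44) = -965448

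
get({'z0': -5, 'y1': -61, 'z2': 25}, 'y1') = -61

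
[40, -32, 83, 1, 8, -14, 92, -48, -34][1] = -32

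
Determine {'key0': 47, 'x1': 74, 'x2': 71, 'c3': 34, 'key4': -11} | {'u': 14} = {'key0': 47, 'x1': 74, 'x2': 71, 'c3': 34, 'key4': -11, 'u': 14}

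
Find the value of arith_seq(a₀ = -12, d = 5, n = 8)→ a_0 = -12 + 0*5 = -12
a_1 = -12 + 1*5 = -7
a_2 = -12 + 2*5 = -2
...
= [-12, -7, -2, 3, 8, 13, 18, 23]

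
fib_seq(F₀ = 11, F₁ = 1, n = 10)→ F_2 = F_1 + F_0 = 12
F_3 = F_2 + F_1 = 13
F_4 = F_3 + F_2 = 25
...
= [11, 1, 12, 13, 25, 38, 63, 101, 164, 265]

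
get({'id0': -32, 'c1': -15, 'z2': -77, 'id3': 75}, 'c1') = -15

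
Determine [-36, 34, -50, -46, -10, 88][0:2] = [-36, 34]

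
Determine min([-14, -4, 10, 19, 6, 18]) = -14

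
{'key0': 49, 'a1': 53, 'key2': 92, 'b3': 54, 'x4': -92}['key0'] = 49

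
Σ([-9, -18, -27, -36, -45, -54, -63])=-252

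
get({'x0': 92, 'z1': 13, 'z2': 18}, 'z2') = 18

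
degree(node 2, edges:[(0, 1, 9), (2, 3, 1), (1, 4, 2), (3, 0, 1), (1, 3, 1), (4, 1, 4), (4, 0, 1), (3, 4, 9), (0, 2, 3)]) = incident: (2,3), (0,2)
= 2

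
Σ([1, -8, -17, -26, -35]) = 1 + (-8) + (-17) + (-26) + (-35)
= -85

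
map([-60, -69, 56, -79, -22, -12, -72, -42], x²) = (-60)²=3600, (-69)²=4761, (56)²=3136, (-79)²=6241, (-22)²=484, (-12)²=144, (-72)²=5184, (-42)²=1764
= [3600, 4761, 3136, 6241, 484, 144, 5184, 1764]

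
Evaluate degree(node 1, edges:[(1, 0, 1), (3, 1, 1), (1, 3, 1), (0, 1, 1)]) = incident: (1,0), (3,1), (1,3), (0,1)
= 4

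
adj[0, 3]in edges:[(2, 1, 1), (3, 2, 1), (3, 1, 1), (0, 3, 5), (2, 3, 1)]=5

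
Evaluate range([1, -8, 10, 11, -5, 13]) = 21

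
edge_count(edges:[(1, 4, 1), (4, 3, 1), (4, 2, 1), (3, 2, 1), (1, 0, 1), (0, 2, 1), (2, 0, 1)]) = 7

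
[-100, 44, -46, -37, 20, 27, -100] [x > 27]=keep x where x > 27: -100✗, 44✓, -46✗, -37✗, 20✗, 27✗, -100✗
= [44]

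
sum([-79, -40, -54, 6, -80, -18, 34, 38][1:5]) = -168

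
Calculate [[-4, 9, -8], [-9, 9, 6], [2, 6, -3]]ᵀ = [[-4, -9, 2], [9, 9, 6], [-8, 6, -3]]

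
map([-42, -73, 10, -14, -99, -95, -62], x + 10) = -42+10=-32, -73+10=-63, 10+10=20, -14+10=-4, -99+10=-89, -95+10=-85, -62+10=-52
= [-32, -63, 20, -4, -89, -85, -52]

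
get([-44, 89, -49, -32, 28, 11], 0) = -44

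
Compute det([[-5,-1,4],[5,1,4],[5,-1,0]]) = -80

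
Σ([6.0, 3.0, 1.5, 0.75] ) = 6.0 + 3.0 + 1.5 + 0.75
= 11.25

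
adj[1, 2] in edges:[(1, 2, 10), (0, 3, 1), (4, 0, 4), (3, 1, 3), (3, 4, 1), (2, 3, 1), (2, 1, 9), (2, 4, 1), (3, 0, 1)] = 10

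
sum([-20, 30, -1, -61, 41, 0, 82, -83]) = (-20) + 30 + (-1) + (-61) + 41 + 0 + 82 + (-83)
= -12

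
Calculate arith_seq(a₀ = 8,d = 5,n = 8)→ a_0 = 8 + 0*5 = 8
a_1 = 8 + 1*5 = 13
a_2 = 8 + 2*5 = 18
...
= [8, 13, 18, 23, 28, 33, 38, 43]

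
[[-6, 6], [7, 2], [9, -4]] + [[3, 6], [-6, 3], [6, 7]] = [[-3, 12], [1, 5], [15, 3]]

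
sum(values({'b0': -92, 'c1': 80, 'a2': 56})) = (-92) + 80 + 56
= 44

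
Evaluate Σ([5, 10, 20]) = 35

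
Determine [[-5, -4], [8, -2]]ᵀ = [[-5, 8], [-4, -2]]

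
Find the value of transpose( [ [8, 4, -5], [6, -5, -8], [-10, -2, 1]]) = [[8, 6, -10], [4, -5, -2], [-5, -8, 1]]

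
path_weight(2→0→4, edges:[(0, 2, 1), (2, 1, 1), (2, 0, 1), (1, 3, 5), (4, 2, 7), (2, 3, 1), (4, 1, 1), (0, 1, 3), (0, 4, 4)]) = 5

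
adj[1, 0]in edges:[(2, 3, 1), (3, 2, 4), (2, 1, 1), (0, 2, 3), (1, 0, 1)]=1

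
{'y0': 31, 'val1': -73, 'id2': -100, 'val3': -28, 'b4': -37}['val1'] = -73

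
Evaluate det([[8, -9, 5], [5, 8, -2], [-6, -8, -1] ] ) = -305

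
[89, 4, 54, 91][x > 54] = keep x where x > 54: 89✓, 4✗, 54✗, 91✓
= [89, 91]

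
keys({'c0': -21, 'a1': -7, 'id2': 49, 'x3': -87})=['c0', 'a1', 'id2', 'x3']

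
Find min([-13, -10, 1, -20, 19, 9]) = -20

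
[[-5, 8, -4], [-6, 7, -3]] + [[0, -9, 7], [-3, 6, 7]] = [[-5, -1, 3], [-9, 13, 4]]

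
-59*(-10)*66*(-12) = -467280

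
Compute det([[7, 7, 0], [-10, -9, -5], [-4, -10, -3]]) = (1)*(7)*det([[-9, -5], [-10, -3]]) + (-1)*(7)*det([[-10, -5], [-4, -3]]) + (1)*(0)*det([[-10, -9], [-4, -10]])
= -161 + -70 + 0
= -231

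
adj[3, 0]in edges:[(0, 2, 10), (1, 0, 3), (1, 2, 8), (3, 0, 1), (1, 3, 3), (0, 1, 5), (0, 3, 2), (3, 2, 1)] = 1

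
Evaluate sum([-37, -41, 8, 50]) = (-37) + (-41) + 8 + 50
= -20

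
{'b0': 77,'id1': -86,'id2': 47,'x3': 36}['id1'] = -86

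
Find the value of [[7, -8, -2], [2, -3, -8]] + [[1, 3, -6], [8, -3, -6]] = [[8, -5, -8], [10, -6, -14]]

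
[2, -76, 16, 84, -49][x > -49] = [2, 16, 84]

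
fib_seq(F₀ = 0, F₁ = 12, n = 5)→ F_2 = F_1 + F_0 = 12
F_3 = F_2 + F_1 = 24
F_4 = F_3 + F_2 = 36
= [0, 12, 12, 24, 36]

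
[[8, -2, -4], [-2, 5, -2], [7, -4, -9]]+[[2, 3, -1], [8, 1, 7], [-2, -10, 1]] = [[10, 1, -5], [6, 6, 5], [5, -14, -8]]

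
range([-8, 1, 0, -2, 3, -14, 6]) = 20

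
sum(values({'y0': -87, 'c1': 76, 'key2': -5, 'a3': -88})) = -104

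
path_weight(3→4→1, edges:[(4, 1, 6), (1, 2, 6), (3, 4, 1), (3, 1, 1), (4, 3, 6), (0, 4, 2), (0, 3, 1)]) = 7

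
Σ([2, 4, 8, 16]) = 30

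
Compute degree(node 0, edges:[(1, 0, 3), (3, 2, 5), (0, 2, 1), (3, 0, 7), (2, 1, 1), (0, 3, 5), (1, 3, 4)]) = 4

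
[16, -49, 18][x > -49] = [16, 18]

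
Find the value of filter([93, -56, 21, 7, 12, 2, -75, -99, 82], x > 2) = keep x where x > 2: 93✓, -56✗, 21✓, 7✓, 12✓, 2✗, -75✗, -99✗, 82✓
= [93, 21, 7, 12, 82]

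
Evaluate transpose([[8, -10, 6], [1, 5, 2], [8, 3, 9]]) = [[8, 1, 8], [-10, 5, 3], [6, 2, 9]]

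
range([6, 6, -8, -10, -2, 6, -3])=16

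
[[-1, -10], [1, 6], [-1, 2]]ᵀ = [[-1, 1, -1], [-10, 6, 2]]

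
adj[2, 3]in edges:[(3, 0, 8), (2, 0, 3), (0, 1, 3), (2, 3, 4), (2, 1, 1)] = 4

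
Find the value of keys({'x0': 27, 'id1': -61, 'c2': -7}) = ['x0', 'id1', 'c2']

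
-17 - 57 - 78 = -152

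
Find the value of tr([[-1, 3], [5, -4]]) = diagonal: (-1) + (-4)
= -5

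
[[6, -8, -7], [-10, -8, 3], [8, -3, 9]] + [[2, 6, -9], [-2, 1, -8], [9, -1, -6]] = [[8, -2, -16], [-12, -7, -5], [17, -4, 3]]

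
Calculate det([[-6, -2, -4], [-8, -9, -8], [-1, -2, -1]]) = 14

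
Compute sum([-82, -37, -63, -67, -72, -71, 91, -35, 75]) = (-82) + (-37) + (-63) + (-67) + (-72) + (-71) + 91 + (-35) + 75
= -261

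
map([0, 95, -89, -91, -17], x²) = [0, 9025, 7921, 8281, 289]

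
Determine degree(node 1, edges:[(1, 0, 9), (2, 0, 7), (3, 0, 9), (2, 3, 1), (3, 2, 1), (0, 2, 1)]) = 1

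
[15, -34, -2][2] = -2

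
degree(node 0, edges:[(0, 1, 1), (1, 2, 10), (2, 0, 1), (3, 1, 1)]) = 2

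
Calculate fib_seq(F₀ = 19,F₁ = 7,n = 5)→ [19, 7, 26, 33, 59]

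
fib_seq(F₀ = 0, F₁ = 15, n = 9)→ [0, 15, 15, 30, 45, 75, 120, 195, 315]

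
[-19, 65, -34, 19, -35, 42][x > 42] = keep x where x > 42: -19✗, 65✓, -34✗, 19✗, -35✗, 42✗
= [65]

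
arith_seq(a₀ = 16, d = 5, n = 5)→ a_0 = 16 + 0*5 = 16
a_1 = 16 + 1*5 = 21
a_2 = 16 + 2*5 = 26
...
= [16, 21, 26, 31, 36]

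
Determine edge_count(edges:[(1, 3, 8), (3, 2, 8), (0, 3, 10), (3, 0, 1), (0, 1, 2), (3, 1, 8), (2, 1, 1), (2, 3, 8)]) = 8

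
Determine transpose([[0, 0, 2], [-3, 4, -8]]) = [[0, -3], [0, 4], [2, -8]]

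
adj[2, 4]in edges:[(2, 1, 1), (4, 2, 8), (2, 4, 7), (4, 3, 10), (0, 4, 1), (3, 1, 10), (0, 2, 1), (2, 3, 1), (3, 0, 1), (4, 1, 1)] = 7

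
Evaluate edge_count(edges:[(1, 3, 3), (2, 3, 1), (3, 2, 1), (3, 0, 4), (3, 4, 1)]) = 5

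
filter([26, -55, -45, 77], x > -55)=[26, -45, 77]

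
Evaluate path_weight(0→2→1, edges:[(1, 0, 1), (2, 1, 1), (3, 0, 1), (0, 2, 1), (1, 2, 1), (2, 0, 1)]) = 2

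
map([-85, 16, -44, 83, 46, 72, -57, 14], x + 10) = -85+10=-75, 16+10=26, -44+10=-34, 83+10=93, 46+10=56, 72+10=82, -57+10=-47, 14+10=24
= [-75, 26, -34, 93, 56, 82, -47, 24]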